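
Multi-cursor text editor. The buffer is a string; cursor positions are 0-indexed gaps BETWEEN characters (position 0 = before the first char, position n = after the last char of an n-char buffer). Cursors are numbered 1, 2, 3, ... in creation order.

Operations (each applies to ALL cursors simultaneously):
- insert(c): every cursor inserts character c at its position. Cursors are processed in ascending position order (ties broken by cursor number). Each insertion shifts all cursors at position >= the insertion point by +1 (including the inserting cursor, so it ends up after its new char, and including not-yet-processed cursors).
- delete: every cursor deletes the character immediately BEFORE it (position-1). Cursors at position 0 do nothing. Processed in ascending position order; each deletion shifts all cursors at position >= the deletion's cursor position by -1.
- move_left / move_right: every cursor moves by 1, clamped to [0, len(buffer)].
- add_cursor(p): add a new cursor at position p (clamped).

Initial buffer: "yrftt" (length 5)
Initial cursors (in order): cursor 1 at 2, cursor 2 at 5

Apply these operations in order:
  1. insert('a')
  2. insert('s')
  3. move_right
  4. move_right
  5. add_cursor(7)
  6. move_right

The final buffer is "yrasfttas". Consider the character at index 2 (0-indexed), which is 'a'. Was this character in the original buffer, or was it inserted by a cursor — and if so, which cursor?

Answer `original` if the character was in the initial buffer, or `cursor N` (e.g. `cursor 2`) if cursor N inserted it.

Answer: cursor 1

Derivation:
After op 1 (insert('a')): buffer="yraftta" (len 7), cursors c1@3 c2@7, authorship ..1...2
After op 2 (insert('s')): buffer="yrasfttas" (len 9), cursors c1@4 c2@9, authorship ..11...22
After op 3 (move_right): buffer="yrasfttas" (len 9), cursors c1@5 c2@9, authorship ..11...22
After op 4 (move_right): buffer="yrasfttas" (len 9), cursors c1@6 c2@9, authorship ..11...22
After op 5 (add_cursor(7)): buffer="yrasfttas" (len 9), cursors c1@6 c3@7 c2@9, authorship ..11...22
After op 6 (move_right): buffer="yrasfttas" (len 9), cursors c1@7 c3@8 c2@9, authorship ..11...22
Authorship (.=original, N=cursor N): . . 1 1 . . . 2 2
Index 2: author = 1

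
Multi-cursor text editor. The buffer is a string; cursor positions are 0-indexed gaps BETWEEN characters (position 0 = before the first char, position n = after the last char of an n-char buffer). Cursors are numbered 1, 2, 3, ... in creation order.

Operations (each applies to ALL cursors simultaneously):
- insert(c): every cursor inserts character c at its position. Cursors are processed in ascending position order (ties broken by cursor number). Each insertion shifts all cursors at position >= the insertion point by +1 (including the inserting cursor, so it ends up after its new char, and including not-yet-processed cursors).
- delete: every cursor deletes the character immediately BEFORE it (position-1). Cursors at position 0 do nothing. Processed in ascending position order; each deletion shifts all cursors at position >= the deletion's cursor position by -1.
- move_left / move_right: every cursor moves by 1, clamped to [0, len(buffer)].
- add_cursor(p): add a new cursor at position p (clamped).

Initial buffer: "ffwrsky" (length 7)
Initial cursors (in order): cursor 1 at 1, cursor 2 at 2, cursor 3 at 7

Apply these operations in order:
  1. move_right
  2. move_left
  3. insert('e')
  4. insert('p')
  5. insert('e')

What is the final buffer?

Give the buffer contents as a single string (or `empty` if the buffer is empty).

Answer: fepefepewrskepey

Derivation:
After op 1 (move_right): buffer="ffwrsky" (len 7), cursors c1@2 c2@3 c3@7, authorship .......
After op 2 (move_left): buffer="ffwrsky" (len 7), cursors c1@1 c2@2 c3@6, authorship .......
After op 3 (insert('e')): buffer="fefewrskey" (len 10), cursors c1@2 c2@4 c3@9, authorship .1.2....3.
After op 4 (insert('p')): buffer="fepfepwrskepy" (len 13), cursors c1@3 c2@6 c3@12, authorship .11.22....33.
After op 5 (insert('e')): buffer="fepefepewrskepey" (len 16), cursors c1@4 c2@8 c3@15, authorship .111.222....333.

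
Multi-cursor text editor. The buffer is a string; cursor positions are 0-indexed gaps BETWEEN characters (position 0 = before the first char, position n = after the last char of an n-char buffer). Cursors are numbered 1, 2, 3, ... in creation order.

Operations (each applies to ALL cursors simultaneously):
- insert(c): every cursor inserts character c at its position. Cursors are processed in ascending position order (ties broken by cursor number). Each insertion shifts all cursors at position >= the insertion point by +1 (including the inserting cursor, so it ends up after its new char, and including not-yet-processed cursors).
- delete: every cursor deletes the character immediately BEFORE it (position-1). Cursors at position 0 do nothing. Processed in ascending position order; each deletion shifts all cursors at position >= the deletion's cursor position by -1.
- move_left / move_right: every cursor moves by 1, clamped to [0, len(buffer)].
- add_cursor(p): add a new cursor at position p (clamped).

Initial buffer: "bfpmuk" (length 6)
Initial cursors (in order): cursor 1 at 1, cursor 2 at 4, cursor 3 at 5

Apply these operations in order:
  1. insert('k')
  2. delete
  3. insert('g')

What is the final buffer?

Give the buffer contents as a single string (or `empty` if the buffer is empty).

Answer: bgfpmgugk

Derivation:
After op 1 (insert('k')): buffer="bkfpmkukk" (len 9), cursors c1@2 c2@6 c3@8, authorship .1...2.3.
After op 2 (delete): buffer="bfpmuk" (len 6), cursors c1@1 c2@4 c3@5, authorship ......
After op 3 (insert('g')): buffer="bgfpmgugk" (len 9), cursors c1@2 c2@6 c3@8, authorship .1...2.3.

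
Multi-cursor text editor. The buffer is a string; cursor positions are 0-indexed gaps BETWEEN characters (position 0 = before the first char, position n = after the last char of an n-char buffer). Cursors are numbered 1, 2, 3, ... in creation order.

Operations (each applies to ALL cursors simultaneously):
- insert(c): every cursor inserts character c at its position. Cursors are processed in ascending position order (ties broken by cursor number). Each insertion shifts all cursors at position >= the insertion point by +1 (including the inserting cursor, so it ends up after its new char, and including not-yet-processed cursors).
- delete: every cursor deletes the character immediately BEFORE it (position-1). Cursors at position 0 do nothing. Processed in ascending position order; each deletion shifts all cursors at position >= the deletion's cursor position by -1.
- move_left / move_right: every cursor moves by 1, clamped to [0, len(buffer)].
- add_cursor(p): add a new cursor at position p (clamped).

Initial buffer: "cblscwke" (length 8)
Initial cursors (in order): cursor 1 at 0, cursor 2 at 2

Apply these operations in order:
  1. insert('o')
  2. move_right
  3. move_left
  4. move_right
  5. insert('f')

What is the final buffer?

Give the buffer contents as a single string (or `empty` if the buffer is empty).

Answer: ocfbolfscwke

Derivation:
After op 1 (insert('o')): buffer="ocbolscwke" (len 10), cursors c1@1 c2@4, authorship 1..2......
After op 2 (move_right): buffer="ocbolscwke" (len 10), cursors c1@2 c2@5, authorship 1..2......
After op 3 (move_left): buffer="ocbolscwke" (len 10), cursors c1@1 c2@4, authorship 1..2......
After op 4 (move_right): buffer="ocbolscwke" (len 10), cursors c1@2 c2@5, authorship 1..2......
After op 5 (insert('f')): buffer="ocfbolfscwke" (len 12), cursors c1@3 c2@7, authorship 1.1.2.2.....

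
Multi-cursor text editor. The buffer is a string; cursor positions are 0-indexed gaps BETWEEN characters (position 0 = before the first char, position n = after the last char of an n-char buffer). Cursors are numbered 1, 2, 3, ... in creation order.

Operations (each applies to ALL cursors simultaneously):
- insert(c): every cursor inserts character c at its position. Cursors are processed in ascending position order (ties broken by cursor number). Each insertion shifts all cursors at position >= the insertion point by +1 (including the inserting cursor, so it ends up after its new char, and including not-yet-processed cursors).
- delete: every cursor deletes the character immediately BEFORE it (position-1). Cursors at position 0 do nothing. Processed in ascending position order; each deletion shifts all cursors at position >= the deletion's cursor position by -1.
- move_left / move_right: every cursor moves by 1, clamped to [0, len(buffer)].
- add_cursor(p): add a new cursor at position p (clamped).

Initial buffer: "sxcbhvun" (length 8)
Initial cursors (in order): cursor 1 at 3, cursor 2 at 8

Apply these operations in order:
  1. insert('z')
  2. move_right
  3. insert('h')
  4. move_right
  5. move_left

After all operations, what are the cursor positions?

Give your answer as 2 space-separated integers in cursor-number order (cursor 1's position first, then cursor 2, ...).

After op 1 (insert('z')): buffer="sxczbhvunz" (len 10), cursors c1@4 c2@10, authorship ...1.....2
After op 2 (move_right): buffer="sxczbhvunz" (len 10), cursors c1@5 c2@10, authorship ...1.....2
After op 3 (insert('h')): buffer="sxczbhhvunzh" (len 12), cursors c1@6 c2@12, authorship ...1.1....22
After op 4 (move_right): buffer="sxczbhhvunzh" (len 12), cursors c1@7 c2@12, authorship ...1.1....22
After op 5 (move_left): buffer="sxczbhhvunzh" (len 12), cursors c1@6 c2@11, authorship ...1.1....22

Answer: 6 11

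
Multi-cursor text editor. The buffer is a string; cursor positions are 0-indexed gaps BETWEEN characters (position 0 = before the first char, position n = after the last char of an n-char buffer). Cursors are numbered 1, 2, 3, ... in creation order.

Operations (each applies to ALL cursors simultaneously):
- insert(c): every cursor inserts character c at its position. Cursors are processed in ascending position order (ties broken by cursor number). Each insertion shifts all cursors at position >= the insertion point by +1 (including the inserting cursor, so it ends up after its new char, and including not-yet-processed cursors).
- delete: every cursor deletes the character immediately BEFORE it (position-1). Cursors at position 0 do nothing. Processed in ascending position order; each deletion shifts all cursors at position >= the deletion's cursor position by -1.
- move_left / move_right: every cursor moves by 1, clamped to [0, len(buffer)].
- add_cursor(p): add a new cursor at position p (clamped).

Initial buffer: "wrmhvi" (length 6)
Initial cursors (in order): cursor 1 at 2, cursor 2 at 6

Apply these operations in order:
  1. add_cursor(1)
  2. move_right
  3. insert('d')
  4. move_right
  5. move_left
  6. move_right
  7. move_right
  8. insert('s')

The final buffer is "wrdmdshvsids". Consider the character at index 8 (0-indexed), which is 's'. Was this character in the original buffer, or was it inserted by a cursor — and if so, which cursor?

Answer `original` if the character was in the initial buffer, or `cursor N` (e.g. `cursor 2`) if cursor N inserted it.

After op 1 (add_cursor(1)): buffer="wrmhvi" (len 6), cursors c3@1 c1@2 c2@6, authorship ......
After op 2 (move_right): buffer="wrmhvi" (len 6), cursors c3@2 c1@3 c2@6, authorship ......
After op 3 (insert('d')): buffer="wrdmdhvid" (len 9), cursors c3@3 c1@5 c2@9, authorship ..3.1...2
After op 4 (move_right): buffer="wrdmdhvid" (len 9), cursors c3@4 c1@6 c2@9, authorship ..3.1...2
After op 5 (move_left): buffer="wrdmdhvid" (len 9), cursors c3@3 c1@5 c2@8, authorship ..3.1...2
After op 6 (move_right): buffer="wrdmdhvid" (len 9), cursors c3@4 c1@6 c2@9, authorship ..3.1...2
After op 7 (move_right): buffer="wrdmdhvid" (len 9), cursors c3@5 c1@7 c2@9, authorship ..3.1...2
After op 8 (insert('s')): buffer="wrdmdshvsids" (len 12), cursors c3@6 c1@9 c2@12, authorship ..3.13..1.22
Authorship (.=original, N=cursor N): . . 3 . 1 3 . . 1 . 2 2
Index 8: author = 1

Answer: cursor 1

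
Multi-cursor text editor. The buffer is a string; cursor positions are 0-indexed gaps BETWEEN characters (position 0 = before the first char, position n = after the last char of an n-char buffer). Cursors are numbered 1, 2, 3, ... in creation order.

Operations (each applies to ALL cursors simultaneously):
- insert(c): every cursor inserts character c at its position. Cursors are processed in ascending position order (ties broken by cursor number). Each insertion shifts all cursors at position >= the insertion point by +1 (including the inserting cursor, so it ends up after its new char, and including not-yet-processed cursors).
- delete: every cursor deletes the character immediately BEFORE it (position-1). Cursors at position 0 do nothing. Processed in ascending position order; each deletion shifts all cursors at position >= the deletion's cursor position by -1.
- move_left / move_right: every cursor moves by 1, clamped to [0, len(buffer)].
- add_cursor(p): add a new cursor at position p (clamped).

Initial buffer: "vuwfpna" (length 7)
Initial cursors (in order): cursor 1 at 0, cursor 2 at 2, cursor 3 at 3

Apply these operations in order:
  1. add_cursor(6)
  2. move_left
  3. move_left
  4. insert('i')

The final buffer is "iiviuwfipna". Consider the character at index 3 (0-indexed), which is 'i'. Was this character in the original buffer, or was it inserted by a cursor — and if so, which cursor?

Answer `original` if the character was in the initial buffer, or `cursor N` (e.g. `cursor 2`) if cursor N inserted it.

After op 1 (add_cursor(6)): buffer="vuwfpna" (len 7), cursors c1@0 c2@2 c3@3 c4@6, authorship .......
After op 2 (move_left): buffer="vuwfpna" (len 7), cursors c1@0 c2@1 c3@2 c4@5, authorship .......
After op 3 (move_left): buffer="vuwfpna" (len 7), cursors c1@0 c2@0 c3@1 c4@4, authorship .......
After op 4 (insert('i')): buffer="iiviuwfipna" (len 11), cursors c1@2 c2@2 c3@4 c4@8, authorship 12.3...4...
Authorship (.=original, N=cursor N): 1 2 . 3 . . . 4 . . .
Index 3: author = 3

Answer: cursor 3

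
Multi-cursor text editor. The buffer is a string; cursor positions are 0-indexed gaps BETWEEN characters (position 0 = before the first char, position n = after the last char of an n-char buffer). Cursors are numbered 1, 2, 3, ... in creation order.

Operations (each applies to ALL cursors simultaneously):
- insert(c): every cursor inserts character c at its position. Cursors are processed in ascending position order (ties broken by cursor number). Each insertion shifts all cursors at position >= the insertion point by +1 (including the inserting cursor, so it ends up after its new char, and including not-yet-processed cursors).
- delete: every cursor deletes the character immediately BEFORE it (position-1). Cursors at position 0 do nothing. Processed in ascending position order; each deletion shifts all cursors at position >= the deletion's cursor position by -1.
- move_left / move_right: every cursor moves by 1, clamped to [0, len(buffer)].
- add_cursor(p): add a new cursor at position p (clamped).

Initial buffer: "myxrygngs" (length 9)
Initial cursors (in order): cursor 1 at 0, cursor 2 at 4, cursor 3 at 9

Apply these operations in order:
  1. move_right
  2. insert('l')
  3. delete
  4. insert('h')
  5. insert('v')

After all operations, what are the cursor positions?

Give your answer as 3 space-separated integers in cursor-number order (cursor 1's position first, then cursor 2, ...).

Answer: 3 9 15

Derivation:
After op 1 (move_right): buffer="myxrygngs" (len 9), cursors c1@1 c2@5 c3@9, authorship .........
After op 2 (insert('l')): buffer="mlyxrylgngsl" (len 12), cursors c1@2 c2@7 c3@12, authorship .1....2....3
After op 3 (delete): buffer="myxrygngs" (len 9), cursors c1@1 c2@5 c3@9, authorship .........
After op 4 (insert('h')): buffer="mhyxryhgngsh" (len 12), cursors c1@2 c2@7 c3@12, authorship .1....2....3
After op 5 (insert('v')): buffer="mhvyxryhvgngshv" (len 15), cursors c1@3 c2@9 c3@15, authorship .11....22....33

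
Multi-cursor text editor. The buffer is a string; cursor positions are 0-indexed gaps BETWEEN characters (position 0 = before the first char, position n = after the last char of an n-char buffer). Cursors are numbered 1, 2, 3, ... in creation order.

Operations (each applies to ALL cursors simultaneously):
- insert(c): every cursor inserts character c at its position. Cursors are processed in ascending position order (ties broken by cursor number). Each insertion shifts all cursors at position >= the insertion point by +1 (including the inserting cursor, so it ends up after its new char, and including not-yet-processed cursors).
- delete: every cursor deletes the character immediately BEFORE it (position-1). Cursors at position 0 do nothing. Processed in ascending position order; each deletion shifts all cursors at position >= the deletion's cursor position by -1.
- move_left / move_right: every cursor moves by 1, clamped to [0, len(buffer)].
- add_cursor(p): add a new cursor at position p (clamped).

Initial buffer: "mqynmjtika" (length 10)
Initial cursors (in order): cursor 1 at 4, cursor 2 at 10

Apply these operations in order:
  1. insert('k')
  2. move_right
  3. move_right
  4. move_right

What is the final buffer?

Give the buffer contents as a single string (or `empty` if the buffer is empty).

After op 1 (insert('k')): buffer="mqynkmjtikak" (len 12), cursors c1@5 c2@12, authorship ....1......2
After op 2 (move_right): buffer="mqynkmjtikak" (len 12), cursors c1@6 c2@12, authorship ....1......2
After op 3 (move_right): buffer="mqynkmjtikak" (len 12), cursors c1@7 c2@12, authorship ....1......2
After op 4 (move_right): buffer="mqynkmjtikak" (len 12), cursors c1@8 c2@12, authorship ....1......2

Answer: mqynkmjtikak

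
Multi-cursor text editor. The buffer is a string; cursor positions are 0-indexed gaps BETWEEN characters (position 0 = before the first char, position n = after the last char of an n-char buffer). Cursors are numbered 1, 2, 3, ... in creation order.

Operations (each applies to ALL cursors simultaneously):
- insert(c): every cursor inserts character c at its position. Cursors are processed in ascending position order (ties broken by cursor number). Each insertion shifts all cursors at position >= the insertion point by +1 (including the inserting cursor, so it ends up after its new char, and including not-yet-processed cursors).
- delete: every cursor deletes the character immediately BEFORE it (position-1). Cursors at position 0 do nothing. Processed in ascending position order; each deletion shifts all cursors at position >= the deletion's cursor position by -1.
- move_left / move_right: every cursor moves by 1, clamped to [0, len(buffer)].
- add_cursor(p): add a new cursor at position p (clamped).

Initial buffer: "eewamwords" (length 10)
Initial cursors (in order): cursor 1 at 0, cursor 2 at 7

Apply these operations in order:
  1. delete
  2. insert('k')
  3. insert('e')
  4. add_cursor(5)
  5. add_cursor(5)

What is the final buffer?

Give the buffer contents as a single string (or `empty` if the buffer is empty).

After op 1 (delete): buffer="eewamwrds" (len 9), cursors c1@0 c2@6, authorship .........
After op 2 (insert('k')): buffer="keewamwkrds" (len 11), cursors c1@1 c2@8, authorship 1......2...
After op 3 (insert('e')): buffer="keeewamwkerds" (len 13), cursors c1@2 c2@10, authorship 11......22...
After op 4 (add_cursor(5)): buffer="keeewamwkerds" (len 13), cursors c1@2 c3@5 c2@10, authorship 11......22...
After op 5 (add_cursor(5)): buffer="keeewamwkerds" (len 13), cursors c1@2 c3@5 c4@5 c2@10, authorship 11......22...

Answer: keeewamwkerds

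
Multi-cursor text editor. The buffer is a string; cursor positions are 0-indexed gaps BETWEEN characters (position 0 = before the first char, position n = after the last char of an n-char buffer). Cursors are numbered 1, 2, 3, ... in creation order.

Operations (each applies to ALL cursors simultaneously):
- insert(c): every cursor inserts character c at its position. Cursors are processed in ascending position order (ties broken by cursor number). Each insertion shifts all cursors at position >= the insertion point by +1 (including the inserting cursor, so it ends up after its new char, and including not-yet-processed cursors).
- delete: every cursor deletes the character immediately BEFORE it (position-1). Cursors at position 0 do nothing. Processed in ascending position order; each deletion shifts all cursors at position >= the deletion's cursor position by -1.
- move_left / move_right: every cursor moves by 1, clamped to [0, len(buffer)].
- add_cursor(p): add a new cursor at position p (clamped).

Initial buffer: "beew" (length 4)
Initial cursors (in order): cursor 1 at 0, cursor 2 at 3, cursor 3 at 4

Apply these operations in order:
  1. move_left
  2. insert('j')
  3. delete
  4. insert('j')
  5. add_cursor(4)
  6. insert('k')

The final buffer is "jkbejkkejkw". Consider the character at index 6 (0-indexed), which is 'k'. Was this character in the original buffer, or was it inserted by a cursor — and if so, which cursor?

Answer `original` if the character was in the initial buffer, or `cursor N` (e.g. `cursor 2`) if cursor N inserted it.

Answer: cursor 4

Derivation:
After op 1 (move_left): buffer="beew" (len 4), cursors c1@0 c2@2 c3@3, authorship ....
After op 2 (insert('j')): buffer="jbejejw" (len 7), cursors c1@1 c2@4 c3@6, authorship 1..2.3.
After op 3 (delete): buffer="beew" (len 4), cursors c1@0 c2@2 c3@3, authorship ....
After op 4 (insert('j')): buffer="jbejejw" (len 7), cursors c1@1 c2@4 c3@6, authorship 1..2.3.
After op 5 (add_cursor(4)): buffer="jbejejw" (len 7), cursors c1@1 c2@4 c4@4 c3@6, authorship 1..2.3.
After op 6 (insert('k')): buffer="jkbejkkejkw" (len 11), cursors c1@2 c2@7 c4@7 c3@10, authorship 11..224.33.
Authorship (.=original, N=cursor N): 1 1 . . 2 2 4 . 3 3 .
Index 6: author = 4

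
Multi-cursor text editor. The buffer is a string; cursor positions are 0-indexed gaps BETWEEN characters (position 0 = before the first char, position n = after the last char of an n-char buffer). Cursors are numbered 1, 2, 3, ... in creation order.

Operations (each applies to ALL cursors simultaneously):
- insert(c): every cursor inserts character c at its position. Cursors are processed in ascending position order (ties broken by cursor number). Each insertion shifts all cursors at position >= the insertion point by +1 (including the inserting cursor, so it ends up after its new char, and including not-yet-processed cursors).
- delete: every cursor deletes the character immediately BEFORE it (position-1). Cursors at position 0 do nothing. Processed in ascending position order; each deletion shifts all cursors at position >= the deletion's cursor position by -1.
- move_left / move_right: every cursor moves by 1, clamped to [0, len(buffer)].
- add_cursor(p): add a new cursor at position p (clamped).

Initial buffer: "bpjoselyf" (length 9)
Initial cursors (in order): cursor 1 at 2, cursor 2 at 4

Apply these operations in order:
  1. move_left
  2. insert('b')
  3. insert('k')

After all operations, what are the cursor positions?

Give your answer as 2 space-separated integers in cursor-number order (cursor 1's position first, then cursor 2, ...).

Answer: 3 7

Derivation:
After op 1 (move_left): buffer="bpjoselyf" (len 9), cursors c1@1 c2@3, authorship .........
After op 2 (insert('b')): buffer="bbpjboselyf" (len 11), cursors c1@2 c2@5, authorship .1..2......
After op 3 (insert('k')): buffer="bbkpjbkoselyf" (len 13), cursors c1@3 c2@7, authorship .11..22......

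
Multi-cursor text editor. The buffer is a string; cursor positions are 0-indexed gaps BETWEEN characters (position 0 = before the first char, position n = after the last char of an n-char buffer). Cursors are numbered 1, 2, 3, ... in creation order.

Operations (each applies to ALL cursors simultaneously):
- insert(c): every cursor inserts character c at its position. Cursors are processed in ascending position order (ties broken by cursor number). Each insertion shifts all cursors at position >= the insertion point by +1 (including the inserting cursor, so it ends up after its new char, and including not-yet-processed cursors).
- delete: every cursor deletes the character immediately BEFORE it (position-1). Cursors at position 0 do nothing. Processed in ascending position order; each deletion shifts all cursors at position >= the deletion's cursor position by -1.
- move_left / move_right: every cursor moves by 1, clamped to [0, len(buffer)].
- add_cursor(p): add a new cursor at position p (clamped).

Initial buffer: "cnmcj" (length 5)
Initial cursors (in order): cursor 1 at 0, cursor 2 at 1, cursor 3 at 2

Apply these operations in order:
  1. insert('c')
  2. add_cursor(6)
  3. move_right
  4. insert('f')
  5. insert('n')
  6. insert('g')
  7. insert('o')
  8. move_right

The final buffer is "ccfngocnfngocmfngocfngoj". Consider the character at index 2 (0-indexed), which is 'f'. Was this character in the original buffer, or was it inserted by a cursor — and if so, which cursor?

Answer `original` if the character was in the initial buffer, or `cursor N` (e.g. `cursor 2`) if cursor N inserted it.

Answer: cursor 1

Derivation:
After op 1 (insert('c')): buffer="cccncmcj" (len 8), cursors c1@1 c2@3 c3@5, authorship 1.2.3...
After op 2 (add_cursor(6)): buffer="cccncmcj" (len 8), cursors c1@1 c2@3 c3@5 c4@6, authorship 1.2.3...
After op 3 (move_right): buffer="cccncmcj" (len 8), cursors c1@2 c2@4 c3@6 c4@7, authorship 1.2.3...
After op 4 (insert('f')): buffer="ccfcnfcmfcfj" (len 12), cursors c1@3 c2@6 c3@9 c4@11, authorship 1.12.23.3.4.
After op 5 (insert('n')): buffer="ccfncnfncmfncfnj" (len 16), cursors c1@4 c2@8 c3@12 c4@15, authorship 1.112.223.33.44.
After op 6 (insert('g')): buffer="ccfngcnfngcmfngcfngj" (len 20), cursors c1@5 c2@10 c3@15 c4@19, authorship 1.1112.2223.333.444.
After op 7 (insert('o')): buffer="ccfngocnfngocmfngocfngoj" (len 24), cursors c1@6 c2@12 c3@18 c4@23, authorship 1.11112.22223.3333.4444.
After op 8 (move_right): buffer="ccfngocnfngocmfngocfngoj" (len 24), cursors c1@7 c2@13 c3@19 c4@24, authorship 1.11112.22223.3333.4444.
Authorship (.=original, N=cursor N): 1 . 1 1 1 1 2 . 2 2 2 2 3 . 3 3 3 3 . 4 4 4 4 .
Index 2: author = 1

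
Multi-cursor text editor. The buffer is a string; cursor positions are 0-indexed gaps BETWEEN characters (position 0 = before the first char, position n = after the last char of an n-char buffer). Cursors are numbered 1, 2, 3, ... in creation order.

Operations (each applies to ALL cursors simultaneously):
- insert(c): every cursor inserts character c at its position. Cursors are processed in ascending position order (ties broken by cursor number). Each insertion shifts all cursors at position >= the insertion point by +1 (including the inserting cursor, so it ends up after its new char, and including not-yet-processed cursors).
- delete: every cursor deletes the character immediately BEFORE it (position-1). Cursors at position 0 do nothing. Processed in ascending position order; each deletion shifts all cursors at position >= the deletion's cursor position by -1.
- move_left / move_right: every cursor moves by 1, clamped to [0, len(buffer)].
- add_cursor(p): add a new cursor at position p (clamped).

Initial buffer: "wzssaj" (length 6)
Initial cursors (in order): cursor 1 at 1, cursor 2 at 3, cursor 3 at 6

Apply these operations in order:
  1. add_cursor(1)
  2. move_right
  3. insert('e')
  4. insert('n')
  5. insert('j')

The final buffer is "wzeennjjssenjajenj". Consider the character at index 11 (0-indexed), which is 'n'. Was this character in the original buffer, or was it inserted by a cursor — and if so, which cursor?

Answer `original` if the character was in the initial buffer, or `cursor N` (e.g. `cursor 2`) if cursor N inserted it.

After op 1 (add_cursor(1)): buffer="wzssaj" (len 6), cursors c1@1 c4@1 c2@3 c3@6, authorship ......
After op 2 (move_right): buffer="wzssaj" (len 6), cursors c1@2 c4@2 c2@4 c3@6, authorship ......
After op 3 (insert('e')): buffer="wzeesseaje" (len 10), cursors c1@4 c4@4 c2@7 c3@10, authorship ..14..2..3
After op 4 (insert('n')): buffer="wzeennssenajen" (len 14), cursors c1@6 c4@6 c2@10 c3@14, authorship ..1414..22..33
After op 5 (insert('j')): buffer="wzeennjjssenjajenj" (len 18), cursors c1@8 c4@8 c2@13 c3@18, authorship ..141414..222..333
Authorship (.=original, N=cursor N): . . 1 4 1 4 1 4 . . 2 2 2 . . 3 3 3
Index 11: author = 2

Answer: cursor 2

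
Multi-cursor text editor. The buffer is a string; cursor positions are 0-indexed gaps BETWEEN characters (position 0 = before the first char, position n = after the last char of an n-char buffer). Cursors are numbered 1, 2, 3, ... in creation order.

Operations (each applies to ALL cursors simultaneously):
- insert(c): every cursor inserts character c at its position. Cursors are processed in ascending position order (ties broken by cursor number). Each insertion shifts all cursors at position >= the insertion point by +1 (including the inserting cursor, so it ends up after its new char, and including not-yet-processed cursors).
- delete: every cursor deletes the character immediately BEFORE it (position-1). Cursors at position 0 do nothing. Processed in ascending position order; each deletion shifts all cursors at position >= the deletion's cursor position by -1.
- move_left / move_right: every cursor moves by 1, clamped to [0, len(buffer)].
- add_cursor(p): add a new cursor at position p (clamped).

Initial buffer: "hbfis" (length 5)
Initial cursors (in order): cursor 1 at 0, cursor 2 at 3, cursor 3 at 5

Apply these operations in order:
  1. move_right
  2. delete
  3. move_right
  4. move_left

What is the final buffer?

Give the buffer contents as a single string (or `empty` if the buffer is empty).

Answer: bf

Derivation:
After op 1 (move_right): buffer="hbfis" (len 5), cursors c1@1 c2@4 c3@5, authorship .....
After op 2 (delete): buffer="bf" (len 2), cursors c1@0 c2@2 c3@2, authorship ..
After op 3 (move_right): buffer="bf" (len 2), cursors c1@1 c2@2 c3@2, authorship ..
After op 4 (move_left): buffer="bf" (len 2), cursors c1@0 c2@1 c3@1, authorship ..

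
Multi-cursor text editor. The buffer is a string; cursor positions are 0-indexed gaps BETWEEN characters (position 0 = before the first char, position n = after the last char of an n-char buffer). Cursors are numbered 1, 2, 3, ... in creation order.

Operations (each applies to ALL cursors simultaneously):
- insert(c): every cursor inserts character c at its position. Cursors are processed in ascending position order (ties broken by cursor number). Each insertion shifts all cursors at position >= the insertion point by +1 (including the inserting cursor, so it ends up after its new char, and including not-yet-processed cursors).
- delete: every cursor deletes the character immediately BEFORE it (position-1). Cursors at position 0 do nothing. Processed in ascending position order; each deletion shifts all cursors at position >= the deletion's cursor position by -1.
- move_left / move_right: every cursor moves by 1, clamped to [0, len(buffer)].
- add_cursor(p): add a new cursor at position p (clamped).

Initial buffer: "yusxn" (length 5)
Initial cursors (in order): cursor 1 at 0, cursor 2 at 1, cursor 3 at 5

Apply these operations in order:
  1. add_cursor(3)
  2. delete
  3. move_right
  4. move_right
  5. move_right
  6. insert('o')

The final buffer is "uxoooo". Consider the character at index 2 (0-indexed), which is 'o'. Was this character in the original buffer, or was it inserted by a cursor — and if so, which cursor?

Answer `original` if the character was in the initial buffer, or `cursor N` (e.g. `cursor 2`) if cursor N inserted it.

Answer: cursor 1

Derivation:
After op 1 (add_cursor(3)): buffer="yusxn" (len 5), cursors c1@0 c2@1 c4@3 c3@5, authorship .....
After op 2 (delete): buffer="ux" (len 2), cursors c1@0 c2@0 c4@1 c3@2, authorship ..
After op 3 (move_right): buffer="ux" (len 2), cursors c1@1 c2@1 c3@2 c4@2, authorship ..
After op 4 (move_right): buffer="ux" (len 2), cursors c1@2 c2@2 c3@2 c4@2, authorship ..
After op 5 (move_right): buffer="ux" (len 2), cursors c1@2 c2@2 c3@2 c4@2, authorship ..
After op 6 (insert('o')): buffer="uxoooo" (len 6), cursors c1@6 c2@6 c3@6 c4@6, authorship ..1234
Authorship (.=original, N=cursor N): . . 1 2 3 4
Index 2: author = 1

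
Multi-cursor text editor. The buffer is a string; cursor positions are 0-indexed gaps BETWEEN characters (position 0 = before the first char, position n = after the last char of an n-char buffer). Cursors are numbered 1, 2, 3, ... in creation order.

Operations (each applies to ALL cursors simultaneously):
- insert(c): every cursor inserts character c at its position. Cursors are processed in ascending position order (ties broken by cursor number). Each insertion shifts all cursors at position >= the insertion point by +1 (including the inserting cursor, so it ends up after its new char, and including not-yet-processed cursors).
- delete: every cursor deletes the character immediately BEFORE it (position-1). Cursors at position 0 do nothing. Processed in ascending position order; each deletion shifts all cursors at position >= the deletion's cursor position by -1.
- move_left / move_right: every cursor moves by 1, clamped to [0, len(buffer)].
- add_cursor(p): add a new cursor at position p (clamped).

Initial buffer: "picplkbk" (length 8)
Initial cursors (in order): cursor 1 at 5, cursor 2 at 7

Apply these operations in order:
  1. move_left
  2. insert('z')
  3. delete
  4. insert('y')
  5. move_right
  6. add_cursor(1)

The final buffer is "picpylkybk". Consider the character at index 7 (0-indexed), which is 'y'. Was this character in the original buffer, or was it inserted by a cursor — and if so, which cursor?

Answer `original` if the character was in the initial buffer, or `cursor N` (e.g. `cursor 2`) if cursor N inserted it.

Answer: cursor 2

Derivation:
After op 1 (move_left): buffer="picplkbk" (len 8), cursors c1@4 c2@6, authorship ........
After op 2 (insert('z')): buffer="picpzlkzbk" (len 10), cursors c1@5 c2@8, authorship ....1..2..
After op 3 (delete): buffer="picplkbk" (len 8), cursors c1@4 c2@6, authorship ........
After op 4 (insert('y')): buffer="picpylkybk" (len 10), cursors c1@5 c2@8, authorship ....1..2..
After op 5 (move_right): buffer="picpylkybk" (len 10), cursors c1@6 c2@9, authorship ....1..2..
After op 6 (add_cursor(1)): buffer="picpylkybk" (len 10), cursors c3@1 c1@6 c2@9, authorship ....1..2..
Authorship (.=original, N=cursor N): . . . . 1 . . 2 . .
Index 7: author = 2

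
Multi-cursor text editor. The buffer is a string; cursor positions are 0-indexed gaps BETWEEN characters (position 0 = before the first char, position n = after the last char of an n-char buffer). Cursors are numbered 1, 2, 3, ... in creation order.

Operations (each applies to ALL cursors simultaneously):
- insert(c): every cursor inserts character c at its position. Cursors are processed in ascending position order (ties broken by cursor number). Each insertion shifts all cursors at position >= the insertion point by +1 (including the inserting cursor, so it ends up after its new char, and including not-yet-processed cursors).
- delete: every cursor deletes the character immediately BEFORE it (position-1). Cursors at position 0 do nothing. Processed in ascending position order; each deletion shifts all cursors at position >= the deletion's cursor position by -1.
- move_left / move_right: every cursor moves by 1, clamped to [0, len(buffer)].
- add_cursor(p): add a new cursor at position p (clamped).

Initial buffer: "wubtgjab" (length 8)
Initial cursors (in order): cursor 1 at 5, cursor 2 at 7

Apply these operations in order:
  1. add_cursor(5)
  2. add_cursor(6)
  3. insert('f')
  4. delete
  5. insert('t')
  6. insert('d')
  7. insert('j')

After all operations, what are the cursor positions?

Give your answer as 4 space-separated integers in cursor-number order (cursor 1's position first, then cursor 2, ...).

Answer: 11 19 11 15

Derivation:
After op 1 (add_cursor(5)): buffer="wubtgjab" (len 8), cursors c1@5 c3@5 c2@7, authorship ........
After op 2 (add_cursor(6)): buffer="wubtgjab" (len 8), cursors c1@5 c3@5 c4@6 c2@7, authorship ........
After op 3 (insert('f')): buffer="wubtgffjfafb" (len 12), cursors c1@7 c3@7 c4@9 c2@11, authorship .....13.4.2.
After op 4 (delete): buffer="wubtgjab" (len 8), cursors c1@5 c3@5 c4@6 c2@7, authorship ........
After op 5 (insert('t')): buffer="wubtgttjtatb" (len 12), cursors c1@7 c3@7 c4@9 c2@11, authorship .....13.4.2.
After op 6 (insert('d')): buffer="wubtgttddjtdatdb" (len 16), cursors c1@9 c3@9 c4@12 c2@15, authorship .....1313.44.22.
After op 7 (insert('j')): buffer="wubtgttddjjjtdjatdjb" (len 20), cursors c1@11 c3@11 c4@15 c2@19, authorship .....131313.444.222.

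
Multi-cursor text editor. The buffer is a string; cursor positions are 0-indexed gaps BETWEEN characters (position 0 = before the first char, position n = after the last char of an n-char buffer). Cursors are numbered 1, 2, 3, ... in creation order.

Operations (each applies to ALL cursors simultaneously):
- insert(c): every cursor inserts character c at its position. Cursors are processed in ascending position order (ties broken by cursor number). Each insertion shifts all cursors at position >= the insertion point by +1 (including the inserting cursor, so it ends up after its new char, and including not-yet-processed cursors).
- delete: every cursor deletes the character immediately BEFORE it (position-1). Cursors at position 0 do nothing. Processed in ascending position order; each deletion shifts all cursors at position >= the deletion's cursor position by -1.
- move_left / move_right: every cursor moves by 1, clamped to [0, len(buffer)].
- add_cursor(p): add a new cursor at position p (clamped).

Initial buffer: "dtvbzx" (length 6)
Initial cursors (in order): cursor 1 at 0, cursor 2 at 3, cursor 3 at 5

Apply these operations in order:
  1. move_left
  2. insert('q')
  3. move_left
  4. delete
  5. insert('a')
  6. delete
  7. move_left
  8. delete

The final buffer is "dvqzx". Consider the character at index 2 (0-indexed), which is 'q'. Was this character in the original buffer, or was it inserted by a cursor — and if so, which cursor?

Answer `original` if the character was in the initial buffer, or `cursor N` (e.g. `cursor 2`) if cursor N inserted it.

Answer: cursor 3

Derivation:
After op 1 (move_left): buffer="dtvbzx" (len 6), cursors c1@0 c2@2 c3@4, authorship ......
After op 2 (insert('q')): buffer="qdtqvbqzx" (len 9), cursors c1@1 c2@4 c3@7, authorship 1..2..3..
After op 3 (move_left): buffer="qdtqvbqzx" (len 9), cursors c1@0 c2@3 c3@6, authorship 1..2..3..
After op 4 (delete): buffer="qdqvqzx" (len 7), cursors c1@0 c2@2 c3@4, authorship 1.2.3..
After op 5 (insert('a')): buffer="aqdaqvaqzx" (len 10), cursors c1@1 c2@4 c3@7, authorship 11.22.33..
After op 6 (delete): buffer="qdqvqzx" (len 7), cursors c1@0 c2@2 c3@4, authorship 1.2.3..
After op 7 (move_left): buffer="qdqvqzx" (len 7), cursors c1@0 c2@1 c3@3, authorship 1.2.3..
After op 8 (delete): buffer="dvqzx" (len 5), cursors c1@0 c2@0 c3@1, authorship ..3..
Authorship (.=original, N=cursor N): . . 3 . .
Index 2: author = 3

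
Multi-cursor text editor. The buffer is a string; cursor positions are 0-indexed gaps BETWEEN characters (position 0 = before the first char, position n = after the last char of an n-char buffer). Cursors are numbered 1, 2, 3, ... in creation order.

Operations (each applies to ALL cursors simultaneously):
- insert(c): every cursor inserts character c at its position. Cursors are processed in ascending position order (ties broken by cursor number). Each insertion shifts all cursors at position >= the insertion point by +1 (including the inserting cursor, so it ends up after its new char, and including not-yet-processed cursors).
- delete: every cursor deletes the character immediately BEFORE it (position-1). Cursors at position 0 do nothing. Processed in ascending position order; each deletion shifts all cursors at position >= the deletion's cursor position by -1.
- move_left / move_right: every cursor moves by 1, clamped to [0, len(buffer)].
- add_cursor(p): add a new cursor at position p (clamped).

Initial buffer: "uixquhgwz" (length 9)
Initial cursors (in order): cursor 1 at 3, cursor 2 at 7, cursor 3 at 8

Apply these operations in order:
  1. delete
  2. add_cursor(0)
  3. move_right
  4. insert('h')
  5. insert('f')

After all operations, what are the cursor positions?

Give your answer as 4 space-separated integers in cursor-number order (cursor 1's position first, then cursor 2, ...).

After op 1 (delete): buffer="uiquhz" (len 6), cursors c1@2 c2@5 c3@5, authorship ......
After op 2 (add_cursor(0)): buffer="uiquhz" (len 6), cursors c4@0 c1@2 c2@5 c3@5, authorship ......
After op 3 (move_right): buffer="uiquhz" (len 6), cursors c4@1 c1@3 c2@6 c3@6, authorship ......
After op 4 (insert('h')): buffer="uhiqhuhzhh" (len 10), cursors c4@2 c1@5 c2@10 c3@10, authorship .4..1...23
After op 5 (insert('f')): buffer="uhfiqhfuhzhhff" (len 14), cursors c4@3 c1@7 c2@14 c3@14, authorship .44..11...2323

Answer: 7 14 14 3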